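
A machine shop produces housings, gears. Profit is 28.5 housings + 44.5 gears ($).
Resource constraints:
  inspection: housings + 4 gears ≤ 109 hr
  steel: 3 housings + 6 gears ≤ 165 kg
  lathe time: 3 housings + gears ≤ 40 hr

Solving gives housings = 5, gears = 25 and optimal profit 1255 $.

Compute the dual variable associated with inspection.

0

Binding: steel and lathe time. Non-binding: inspection (4 unused).
By complementary slackness, y = 0 for the non-binding constraint.
From A_Bᵀ y = c: 3·y_steel + 3·y_lathe time = 28.5; 6·y_steel + 1·y_lathe time = 44.5.
This yields shadow prices y_steel = 7, y_lathe time = 2.5.
Shadow price of inspection = 0.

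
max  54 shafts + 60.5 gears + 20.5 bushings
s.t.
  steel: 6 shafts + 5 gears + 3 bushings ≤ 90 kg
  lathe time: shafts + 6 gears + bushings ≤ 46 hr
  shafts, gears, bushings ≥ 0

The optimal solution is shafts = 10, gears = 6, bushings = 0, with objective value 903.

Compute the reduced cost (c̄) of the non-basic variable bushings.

-8

Check each constraint at x*: steel 90/90 (tight); lathe time 46/46 (tight).
From A_Bᵀ y = c: 6·y_steel + 1·y_lathe time = 54; 5·y_steel + 6·y_lathe time = 60.5.
This yields shadow prices y_steel = 8.5, y_lathe time = 3.
Reduced cost of bushings: c₃ − yᵀa₃ = 20.5 − (8.5·3 + 3·1) = 20.5 − 28.5 = -8.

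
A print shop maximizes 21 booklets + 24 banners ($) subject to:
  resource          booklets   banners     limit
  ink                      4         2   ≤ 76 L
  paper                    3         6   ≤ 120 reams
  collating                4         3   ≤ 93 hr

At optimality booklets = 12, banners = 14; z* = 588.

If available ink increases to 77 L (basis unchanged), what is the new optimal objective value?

591

Check each constraint at x*: ink 76/76 (tight); paper 120/120 (tight); collating 90/93 (slack 3).
Slack constraints have shadow price 0 (complementary slackness).
From A_Bᵀ y = c: 4·y_ink + 3·y_paper = 21; 2·y_ink + 6·y_paper = 24.
This yields shadow prices y_ink = 3, y_paper = 3.
Δz = y_ink·Δb = 3 × (1) = 3, so new z* = 588 + 3 = 591.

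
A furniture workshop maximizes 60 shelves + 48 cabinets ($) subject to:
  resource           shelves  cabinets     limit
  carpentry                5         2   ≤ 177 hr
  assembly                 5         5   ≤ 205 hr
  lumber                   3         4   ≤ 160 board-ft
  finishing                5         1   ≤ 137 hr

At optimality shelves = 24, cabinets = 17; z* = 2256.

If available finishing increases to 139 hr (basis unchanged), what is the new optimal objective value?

2262

At the optimum: carpentry uses 154 of 177 (slack = 23); assembly uses 205 of 205 (binding); lumber uses 140 of 160 (slack = 20); finishing uses 137 of 137 (binding).
Since carpentry, lumber are not tight, their duals are 0.
The binding rows give the dual system: 5·y_assembly + 5·y_finishing = 60 and 5·y_assembly + 1·y_finishing = 48.
→ y_assembly = 9 and y_finishing = 3.
Δz = y_finishing·Δb = 3 × (2) = 6, so new z* = 2256 + 6 = 2262.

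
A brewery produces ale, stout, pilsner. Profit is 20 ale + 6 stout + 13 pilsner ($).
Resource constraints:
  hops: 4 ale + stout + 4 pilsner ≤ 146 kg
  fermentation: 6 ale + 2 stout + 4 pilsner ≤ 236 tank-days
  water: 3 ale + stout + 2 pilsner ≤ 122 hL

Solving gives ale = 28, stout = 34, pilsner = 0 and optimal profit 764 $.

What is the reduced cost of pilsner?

-3

At the optimum: hops uses 146 of 146 (binding); fermentation uses 236 of 236 (binding); water uses 118 of 122 (slack = 4).
Slack constraints have shadow price 0 (complementary slackness).
The binding rows give the dual system: 4·y_hops + 6·y_fermentation = 20 and 1·y_hops + 2·y_fermentation = 6.
→ y_hops = 2 and y_fermentation = 2.
Reduced cost of pilsner: c₃ − yᵀa₃ = 13 − (2·4 + 2·4) = 13 − 16 = -3.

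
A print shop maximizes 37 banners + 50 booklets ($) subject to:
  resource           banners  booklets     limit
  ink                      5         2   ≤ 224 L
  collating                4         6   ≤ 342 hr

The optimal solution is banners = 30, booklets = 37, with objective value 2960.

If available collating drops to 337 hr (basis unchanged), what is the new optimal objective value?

2920

Both ink and collating are binding at x*.
The binding rows give the dual system: 5·y_ink + 4·y_collating = 37 and 2·y_ink + 6·y_collating = 50.
This yields shadow prices y_ink = 1, y_collating = 8.
Δz = y_collating·Δb = 8 × (-5) = -40, so new z* = 2960 − 40 = 2920.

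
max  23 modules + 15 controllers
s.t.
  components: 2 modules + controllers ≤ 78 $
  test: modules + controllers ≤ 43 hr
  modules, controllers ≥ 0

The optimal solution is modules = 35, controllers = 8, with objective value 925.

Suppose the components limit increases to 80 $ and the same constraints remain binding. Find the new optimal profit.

Check each constraint at x*: components 78/78 (tight); test 43/43 (tight).
From A_Bᵀ y = c: 2·y_components + 1·y_test = 23; 1·y_components + 1·y_test = 15.
Solving: y_components = 8, y_test = 7.
Δz = y_components·Δb = 8 × (2) = 16, so new z* = 925 + 16 = 941.

941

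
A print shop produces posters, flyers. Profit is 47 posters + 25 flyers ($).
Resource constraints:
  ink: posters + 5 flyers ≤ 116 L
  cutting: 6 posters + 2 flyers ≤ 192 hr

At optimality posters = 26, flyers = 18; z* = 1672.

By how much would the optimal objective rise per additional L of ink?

At the optimum: ink uses 116 of 116 (binding); cutting uses 192 of 192 (binding).
Dual feasibility on the basic columns requires 1·y_ink + 6·y_cutting = 47, 5·y_ink + 2·y_cutting = 25.
This yields shadow prices y_ink = 2, y_cutting = 7.5.
Shadow price of ink = 2.

2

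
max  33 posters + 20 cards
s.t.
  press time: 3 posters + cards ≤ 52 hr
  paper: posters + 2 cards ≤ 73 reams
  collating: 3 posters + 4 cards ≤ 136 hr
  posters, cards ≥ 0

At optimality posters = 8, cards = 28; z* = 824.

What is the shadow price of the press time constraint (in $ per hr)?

Check each constraint at x*: press time 52/52 (tight); paper 64/73 (slack 9); collating 136/136 (tight).
Since paper is not tight, its dual is 0.
Dual feasibility on the basic columns requires 3·y_press time + 3·y_collating = 33, 1·y_press time + 4·y_collating = 20.
This yields shadow prices y_press time = 8, y_collating = 3.
Shadow price of press time = 8.

8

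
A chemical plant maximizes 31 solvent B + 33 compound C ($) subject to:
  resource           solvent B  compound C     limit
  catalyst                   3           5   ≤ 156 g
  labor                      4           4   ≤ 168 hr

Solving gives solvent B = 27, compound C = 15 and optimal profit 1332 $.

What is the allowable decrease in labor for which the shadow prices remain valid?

43.2

Binding constraints: catalyst, labor. The basis is B = [[3,5],[4,4]] with det -8.
Per unit decrease in labor, x* moves by d = (-0.625, 0.375).
The basis stays optimal until solvent B reaches 0; allowable decrease = 43.2 hr.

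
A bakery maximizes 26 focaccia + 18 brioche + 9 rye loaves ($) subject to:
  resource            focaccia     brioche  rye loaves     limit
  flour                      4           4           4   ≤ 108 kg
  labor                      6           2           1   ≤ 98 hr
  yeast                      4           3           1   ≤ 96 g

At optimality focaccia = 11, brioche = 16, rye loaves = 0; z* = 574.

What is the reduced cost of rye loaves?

-7

At the optimum: flour uses 108 of 108 (binding); labor uses 98 of 98 (binding); yeast uses 92 of 96 (slack = 4).
Slack constraints have shadow price 0 (complementary slackness).
The binding rows give the dual system: 4·y_flour + 6·y_labor = 26 and 4·y_flour + 2·y_labor = 18.
→ y_flour = 3.5 and y_labor = 2.
Reduced cost of rye loaves: c₃ − yᵀa₃ = 9 − (3.5·4 + 2·1) = 9 − 16 = -7.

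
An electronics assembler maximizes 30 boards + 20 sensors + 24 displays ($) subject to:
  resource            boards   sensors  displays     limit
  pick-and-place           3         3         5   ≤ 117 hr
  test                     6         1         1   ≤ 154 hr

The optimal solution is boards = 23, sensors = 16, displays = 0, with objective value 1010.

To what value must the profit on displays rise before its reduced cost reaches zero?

32

At the optimum: pick-and-place uses 117 of 117 (binding); test uses 154 of 154 (binding).
From A_Bᵀ y = c: 3·y_pick-and-place + 6·y_test = 30; 3·y_pick-and-place + 1·y_test = 20.
Solving: y_pick-and-place = 6, y_test = 2.
displays enters the basis when its profit ≥ yᵀa₃ = 6·5 + 2·1 = 32.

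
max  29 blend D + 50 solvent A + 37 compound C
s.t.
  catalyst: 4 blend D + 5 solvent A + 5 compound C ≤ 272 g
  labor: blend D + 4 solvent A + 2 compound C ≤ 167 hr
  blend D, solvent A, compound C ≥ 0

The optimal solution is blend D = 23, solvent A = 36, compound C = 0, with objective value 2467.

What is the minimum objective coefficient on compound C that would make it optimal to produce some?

40

Check each constraint at x*: catalyst 272/272 (tight); labor 167/167 (tight).
The binding rows give the dual system: 4·y_catalyst + 1·y_labor = 29 and 5·y_catalyst + 4·y_labor = 50.
→ y_catalyst = 6 and y_labor = 5.
compound C enters the basis when its profit ≥ yᵀa₃ = 6·5 + 5·2 = 40.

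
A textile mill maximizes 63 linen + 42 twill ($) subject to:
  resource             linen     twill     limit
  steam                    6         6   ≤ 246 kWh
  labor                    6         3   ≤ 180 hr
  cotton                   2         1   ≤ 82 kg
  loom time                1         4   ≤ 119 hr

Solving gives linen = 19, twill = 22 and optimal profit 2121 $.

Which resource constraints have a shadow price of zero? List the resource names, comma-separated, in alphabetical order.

cotton, loom time

steam: 246/246 (binding)
labor: 180/180 (binding)
cotton: 60/82 (slack 22)
loom time: 107/119 (slack 12)
By complementary slackness, a constraint with positive slack has shadow price 0 → cotton, loom time.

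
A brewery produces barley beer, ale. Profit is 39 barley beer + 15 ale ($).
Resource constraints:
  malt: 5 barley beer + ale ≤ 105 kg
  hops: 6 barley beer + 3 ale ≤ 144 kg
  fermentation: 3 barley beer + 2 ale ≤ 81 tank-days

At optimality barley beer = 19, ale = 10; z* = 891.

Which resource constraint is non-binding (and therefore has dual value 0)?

fermentation

malt: 105/105 (binding)
hops: 144/144 (binding)
fermentation: 77/81 (slack 4)
By complementary slackness, a constraint with positive slack has shadow price 0 → fermentation.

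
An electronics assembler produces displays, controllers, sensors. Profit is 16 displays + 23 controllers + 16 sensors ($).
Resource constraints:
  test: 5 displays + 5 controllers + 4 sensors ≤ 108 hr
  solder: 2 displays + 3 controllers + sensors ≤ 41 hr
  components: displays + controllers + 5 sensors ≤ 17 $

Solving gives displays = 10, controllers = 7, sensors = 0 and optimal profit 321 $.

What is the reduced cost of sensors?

-1

Check each constraint at x*: test 85/108 (slack 23); solder 41/41 (tight); components 17/17 (tight).
Since test is not tight, its dual is 0.
The binding rows give the dual system: 2·y_solder + 1·y_components = 16 and 3·y_solder + 1·y_components = 23.
Solving: y_solder = 7, y_components = 2.
Reduced cost of sensors: c₃ − yᵀa₃ = 16 − (7·1 + 2·5) = 16 − 17 = -1.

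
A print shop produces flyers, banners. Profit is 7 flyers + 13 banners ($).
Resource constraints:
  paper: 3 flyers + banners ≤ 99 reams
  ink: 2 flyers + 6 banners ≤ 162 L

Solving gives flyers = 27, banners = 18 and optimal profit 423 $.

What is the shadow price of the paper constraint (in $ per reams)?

Check each constraint at x*: paper 99/99 (tight); ink 162/162 (tight).
From A_Bᵀ y = c: 3·y_paper + 2·y_ink = 7; 1·y_paper + 6·y_ink = 13.
This yields shadow prices y_paper = 1, y_ink = 2.
Shadow price of paper = 1.

1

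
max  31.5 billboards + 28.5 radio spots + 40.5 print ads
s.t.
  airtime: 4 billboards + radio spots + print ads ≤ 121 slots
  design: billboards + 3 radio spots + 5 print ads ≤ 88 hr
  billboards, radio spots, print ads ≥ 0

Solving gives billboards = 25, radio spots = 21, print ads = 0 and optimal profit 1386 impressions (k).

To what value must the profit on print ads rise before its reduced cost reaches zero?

43.5

At the optimum: airtime uses 121 of 121 (binding); design uses 88 of 88 (binding).
From A_Bᵀ y = c: 4·y_airtime + 1·y_design = 31.5; 1·y_airtime + 3·y_design = 28.5.
→ y_airtime = 6 and y_design = 7.5.
print ads enters the basis when its profit ≥ yᵀa₃ = 6·1 + 7.5·5 = 43.5.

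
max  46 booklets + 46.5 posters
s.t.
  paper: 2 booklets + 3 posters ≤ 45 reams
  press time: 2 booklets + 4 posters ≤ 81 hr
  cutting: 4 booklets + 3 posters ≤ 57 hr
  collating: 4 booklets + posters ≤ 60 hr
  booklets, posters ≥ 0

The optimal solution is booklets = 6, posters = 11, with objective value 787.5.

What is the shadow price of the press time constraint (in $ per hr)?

Check each constraint at x*: paper 45/45 (tight); press time 56/81 (slack 25); cutting 57/57 (tight); collating 35/60 (slack 25).
Since press time, collating are not tight, their duals are 0.
Dual feasibility on the basic columns requires 2·y_paper + 4·y_cutting = 46, 3·y_paper + 3·y_cutting = 46.5.
Solving: y_paper = 8, y_cutting = 7.5.
Shadow price of press time = 0.

0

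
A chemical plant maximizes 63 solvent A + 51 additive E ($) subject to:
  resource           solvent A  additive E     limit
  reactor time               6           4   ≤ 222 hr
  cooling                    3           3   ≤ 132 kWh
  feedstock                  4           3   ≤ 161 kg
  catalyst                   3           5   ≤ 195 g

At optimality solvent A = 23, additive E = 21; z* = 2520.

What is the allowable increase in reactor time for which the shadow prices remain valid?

12

Binding constraints: reactor time, cooling. The basis is B = [[6,4],[3,3]] with det 6.
Per unit increase in reactor time, x* moves by d = (0.5, -0.5).
The basis stays optimal until feedstock becomes binding; allowable increase = 12 hr.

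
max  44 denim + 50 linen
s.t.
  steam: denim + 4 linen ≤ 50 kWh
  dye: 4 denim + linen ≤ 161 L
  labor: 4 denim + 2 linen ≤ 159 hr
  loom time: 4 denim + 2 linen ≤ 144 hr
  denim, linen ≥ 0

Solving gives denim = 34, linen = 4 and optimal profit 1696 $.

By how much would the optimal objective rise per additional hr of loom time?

Check each constraint at x*: steam 50/50 (tight); dye 140/161 (slack 21); labor 144/159 (slack 15); loom time 144/144 (tight).
Since dye, labor are not tight, their duals are 0.
The binding rows give the dual system: 1·y_steam + 4·y_loom time = 44 and 4·y_steam + 2·y_loom time = 50.
→ y_steam = 8 and y_loom time = 9.
Shadow price of loom time = 9.

9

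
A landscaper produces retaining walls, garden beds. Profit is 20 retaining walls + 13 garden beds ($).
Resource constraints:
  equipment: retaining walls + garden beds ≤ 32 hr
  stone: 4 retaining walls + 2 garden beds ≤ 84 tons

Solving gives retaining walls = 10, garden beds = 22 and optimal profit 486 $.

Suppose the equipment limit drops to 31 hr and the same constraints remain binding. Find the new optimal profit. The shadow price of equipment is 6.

Δb = -1, so new z* = 486 + (6)·(-1) = 486 − 6 = 480.

480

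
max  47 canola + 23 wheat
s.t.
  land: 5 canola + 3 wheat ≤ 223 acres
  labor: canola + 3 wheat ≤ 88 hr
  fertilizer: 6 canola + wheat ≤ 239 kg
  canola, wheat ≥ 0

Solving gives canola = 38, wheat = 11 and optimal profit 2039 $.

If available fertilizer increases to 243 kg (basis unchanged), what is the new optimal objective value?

2047

Check each constraint at x*: land 223/223 (tight); labor 71/88 (slack 17); fertilizer 239/239 (tight).
By complementary slackness, y = 0 for the non-binding constraint.
The binding rows give the dual system: 5·y_land + 6·y_fertilizer = 47 and 3·y_land + 1·y_fertilizer = 23.
Solving: y_land = 7, y_fertilizer = 2.
Δz = y_fertilizer·Δb = 2 × (4) = 8, so new z* = 2039 + 8 = 2047.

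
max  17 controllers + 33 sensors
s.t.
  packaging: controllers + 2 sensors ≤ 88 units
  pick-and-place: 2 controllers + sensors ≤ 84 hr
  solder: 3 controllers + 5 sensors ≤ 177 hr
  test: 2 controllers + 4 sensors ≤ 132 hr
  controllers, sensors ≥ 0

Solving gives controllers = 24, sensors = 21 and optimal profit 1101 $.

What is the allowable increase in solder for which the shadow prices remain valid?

5

Binding constraints: solder, test. The basis is B = [[3,5],[2,4]] with det 2.
Per unit increase in solder, x* moves by d = (2, -1).
The basis stays optimal until pick-and-place becomes binding; allowable increase = 5 hr.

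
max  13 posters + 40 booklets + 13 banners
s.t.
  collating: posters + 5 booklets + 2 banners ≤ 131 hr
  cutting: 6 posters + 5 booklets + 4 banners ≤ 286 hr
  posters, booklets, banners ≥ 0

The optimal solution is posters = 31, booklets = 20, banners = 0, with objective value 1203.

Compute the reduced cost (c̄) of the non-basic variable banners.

-5

Both collating and cutting are binding at x*.
From A_Bᵀ y = c: 1·y_collating + 6·y_cutting = 13; 5·y_collating + 5·y_cutting = 40.
This yields shadow prices y_collating = 7, y_cutting = 1.
Reduced cost of banners: c₃ − yᵀa₃ = 13 − (7·2 + 1·4) = 13 − 18 = -5.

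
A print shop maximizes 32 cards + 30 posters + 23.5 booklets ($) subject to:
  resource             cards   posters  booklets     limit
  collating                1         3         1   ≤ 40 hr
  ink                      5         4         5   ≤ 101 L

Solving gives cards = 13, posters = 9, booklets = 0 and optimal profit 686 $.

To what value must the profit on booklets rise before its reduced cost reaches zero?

Check each constraint at x*: collating 40/40 (tight); ink 101/101 (tight).
Dual feasibility on the basic columns requires 1·y_collating + 5·y_ink = 32, 3·y_collating + 4·y_ink = 30.
This yields shadow prices y_collating = 2, y_ink = 6.
booklets enters the basis when its profit ≥ yᵀa₃ = 2·1 + 6·5 = 32.

32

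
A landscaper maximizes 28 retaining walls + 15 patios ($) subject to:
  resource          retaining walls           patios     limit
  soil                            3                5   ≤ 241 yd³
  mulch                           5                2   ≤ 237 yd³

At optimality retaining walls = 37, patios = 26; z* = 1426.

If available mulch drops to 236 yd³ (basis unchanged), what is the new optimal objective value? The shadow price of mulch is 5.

Δb = -1, so new z* = 1426 + (5)·(-1) = 1426 − 5 = 1421.

1421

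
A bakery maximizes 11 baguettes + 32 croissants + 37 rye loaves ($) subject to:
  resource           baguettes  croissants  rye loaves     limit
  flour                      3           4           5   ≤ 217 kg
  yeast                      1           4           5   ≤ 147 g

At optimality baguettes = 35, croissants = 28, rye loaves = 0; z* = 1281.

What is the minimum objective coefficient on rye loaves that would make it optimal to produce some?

40

Check each constraint at x*: flour 217/217 (tight); yeast 147/147 (tight).
From A_Bᵀ y = c: 3·y_flour + 1·y_yeast = 11; 4·y_flour + 4·y_yeast = 32.
Solving: y_flour = 1.5, y_yeast = 6.5.
rye loaves enters the basis when its profit ≥ yᵀa₃ = 1.5·5 + 6.5·5 = 40.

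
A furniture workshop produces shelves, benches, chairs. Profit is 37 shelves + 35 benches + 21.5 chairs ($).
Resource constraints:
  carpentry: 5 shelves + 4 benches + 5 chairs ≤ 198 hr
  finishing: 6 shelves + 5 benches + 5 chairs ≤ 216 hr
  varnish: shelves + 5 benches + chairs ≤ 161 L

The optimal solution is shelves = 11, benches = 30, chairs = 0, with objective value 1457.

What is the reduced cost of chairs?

-9.5

At the optimum: carpentry uses 175 of 198 (slack = 23); finishing uses 216 of 216 (binding); varnish uses 161 of 161 (binding).
Slack constraints have shadow price 0 (complementary slackness).
From A_Bᵀ y = c: 6·y_finishing + 1·y_varnish = 37; 5·y_finishing + 5·y_varnish = 35.
→ y_finishing = 6 and y_varnish = 1.
Reduced cost of chairs: c₃ − yᵀa₃ = 21.5 − (6·5 + 1·1) = 21.5 − 31 = -9.5.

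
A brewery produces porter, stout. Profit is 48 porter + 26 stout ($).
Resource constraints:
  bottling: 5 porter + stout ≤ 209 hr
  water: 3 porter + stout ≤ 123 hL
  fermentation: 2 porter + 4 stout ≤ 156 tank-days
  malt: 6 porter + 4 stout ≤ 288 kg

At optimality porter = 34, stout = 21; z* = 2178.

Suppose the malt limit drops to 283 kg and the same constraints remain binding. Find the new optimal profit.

Check each constraint at x*: bottling 191/209 (slack 18); water 123/123 (tight); fermentation 152/156 (slack 4); malt 288/288 (tight).
Since bottling, fermentation are not tight, their duals are 0.
From A_Bᵀ y = c: 3·y_water + 6·y_malt = 48; 1·y_water + 4·y_malt = 26.
Solving: y_water = 6, y_malt = 5.
Δz = y_malt·Δb = 5 × (-5) = -25, so new z* = 2178 − 25 = 2153.

2153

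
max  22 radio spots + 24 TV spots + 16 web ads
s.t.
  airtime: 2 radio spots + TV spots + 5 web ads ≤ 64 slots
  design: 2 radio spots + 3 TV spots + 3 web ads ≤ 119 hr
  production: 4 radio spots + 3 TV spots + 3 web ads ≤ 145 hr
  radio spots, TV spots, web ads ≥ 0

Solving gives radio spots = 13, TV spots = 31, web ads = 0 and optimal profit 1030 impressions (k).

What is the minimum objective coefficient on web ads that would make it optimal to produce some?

Check each constraint at x*: airtime 57/64 (slack 7); design 119/119 (tight); production 145/145 (tight).
By complementary slackness, y = 0 for the non-binding constraint.
The binding rows give the dual system: 2·y_design + 4·y_production = 22 and 3·y_design + 3·y_production = 24.
Solving: y_design = 5, y_production = 3.
web ads enters the basis when its profit ≥ yᵀa₃ = 5·3 + 3·3 = 24.

24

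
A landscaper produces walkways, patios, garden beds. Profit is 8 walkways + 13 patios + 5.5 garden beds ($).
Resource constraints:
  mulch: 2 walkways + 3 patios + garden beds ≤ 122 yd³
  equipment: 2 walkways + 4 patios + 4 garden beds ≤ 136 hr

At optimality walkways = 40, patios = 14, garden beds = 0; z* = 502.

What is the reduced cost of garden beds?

At the optimum: mulch uses 122 of 122 (binding); equipment uses 136 of 136 (binding).
Dual feasibility on the basic columns requires 2·y_mulch + 2·y_equipment = 8, 3·y_mulch + 4·y_equipment = 13.
Solving: y_mulch = 3, y_equipment = 1.
Reduced cost of garden beds: c₃ − yᵀa₃ = 5.5 − (3·1 + 1·4) = 5.5 − 7 = -1.5.

-1.5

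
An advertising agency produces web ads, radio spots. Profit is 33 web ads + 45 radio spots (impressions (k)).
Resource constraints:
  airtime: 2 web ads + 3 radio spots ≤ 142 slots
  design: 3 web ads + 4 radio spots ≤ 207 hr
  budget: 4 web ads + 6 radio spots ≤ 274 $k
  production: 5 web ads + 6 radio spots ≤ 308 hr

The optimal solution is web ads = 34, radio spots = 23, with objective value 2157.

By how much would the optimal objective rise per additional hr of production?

Check each constraint at x*: airtime 137/142 (slack 5); design 194/207 (slack 13); budget 274/274 (tight); production 308/308 (tight).
Slack constraints have shadow price 0 (complementary slackness).
Dual feasibility on the basic columns requires 4·y_budget + 5·y_production = 33, 6·y_budget + 6·y_production = 45.
This yields shadow prices y_budget = 4.5, y_production = 3.
Shadow price of production = 3.

3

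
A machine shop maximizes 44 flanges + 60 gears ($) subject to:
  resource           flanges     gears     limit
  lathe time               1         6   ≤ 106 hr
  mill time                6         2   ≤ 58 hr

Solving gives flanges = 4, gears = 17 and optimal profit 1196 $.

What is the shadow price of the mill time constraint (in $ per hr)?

Both lathe time and mill time are binding at x*.
From A_Bᵀ y = c: 1·y_lathe time + 6·y_mill time = 44; 6·y_lathe time + 2·y_mill time = 60.
This yields shadow prices y_lathe time = 8, y_mill time = 6.
Shadow price of mill time = 6.

6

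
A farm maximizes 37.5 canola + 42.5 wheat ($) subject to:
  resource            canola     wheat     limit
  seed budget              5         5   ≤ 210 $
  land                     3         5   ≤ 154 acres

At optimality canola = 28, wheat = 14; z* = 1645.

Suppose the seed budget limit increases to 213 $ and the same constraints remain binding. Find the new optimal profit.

1663

Check each constraint at x*: seed budget 210/210 (tight); land 154/154 (tight).
The binding rows give the dual system: 5·y_seed budget + 3·y_land = 37.5 and 5·y_seed budget + 5·y_land = 42.5.
→ y_seed budget = 6 and y_land = 2.5.
Δz = y_seed budget·Δb = 6 × (3) = 18, so new z* = 1645 + 18 = 1663.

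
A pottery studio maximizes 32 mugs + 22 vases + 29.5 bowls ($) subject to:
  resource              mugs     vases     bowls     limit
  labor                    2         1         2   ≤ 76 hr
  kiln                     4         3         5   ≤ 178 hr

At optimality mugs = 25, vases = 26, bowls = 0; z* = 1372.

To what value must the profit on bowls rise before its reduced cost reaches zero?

Both labor and kiln are binding at x*.
The binding rows give the dual system: 2·y_labor + 4·y_kiln = 32 and 1·y_labor + 3·y_kiln = 22.
→ y_labor = 4 and y_kiln = 6.
bowls enters the basis when its profit ≥ yᵀa₃ = 4·2 + 6·5 = 38.

38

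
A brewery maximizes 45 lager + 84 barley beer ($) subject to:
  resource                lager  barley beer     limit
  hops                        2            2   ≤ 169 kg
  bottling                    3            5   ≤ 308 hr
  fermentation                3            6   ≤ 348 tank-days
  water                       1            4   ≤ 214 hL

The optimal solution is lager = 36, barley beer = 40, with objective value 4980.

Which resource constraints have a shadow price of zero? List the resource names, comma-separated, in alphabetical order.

hops: 152/169 (slack 17)
bottling: 308/308 (binding)
fermentation: 348/348 (binding)
water: 196/214 (slack 18)
By complementary slackness, a constraint with positive slack has shadow price 0 → hops, water.

hops, water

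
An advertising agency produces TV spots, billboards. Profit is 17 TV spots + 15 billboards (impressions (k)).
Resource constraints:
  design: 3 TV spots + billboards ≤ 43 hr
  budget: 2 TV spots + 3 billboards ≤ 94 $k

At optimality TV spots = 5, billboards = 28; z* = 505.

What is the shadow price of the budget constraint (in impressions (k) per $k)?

4

At the optimum: design uses 43 of 43 (binding); budget uses 94 of 94 (binding).
The binding rows give the dual system: 3·y_design + 2·y_budget = 17 and 1·y_design + 3·y_budget = 15.
Solving: y_design = 3, y_budget = 4.
Shadow price of budget = 4.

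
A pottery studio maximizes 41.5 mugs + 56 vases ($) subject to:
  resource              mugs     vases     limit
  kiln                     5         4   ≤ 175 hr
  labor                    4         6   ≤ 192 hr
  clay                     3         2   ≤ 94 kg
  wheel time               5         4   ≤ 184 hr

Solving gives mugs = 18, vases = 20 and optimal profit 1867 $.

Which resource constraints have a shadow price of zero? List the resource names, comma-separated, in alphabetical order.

kiln: 170/175 (slack 5)
labor: 192/192 (binding)
clay: 94/94 (binding)
wheel time: 170/184 (slack 14)
By complementary slackness, a constraint with positive slack has shadow price 0 → kiln, wheel time.

kiln, wheel time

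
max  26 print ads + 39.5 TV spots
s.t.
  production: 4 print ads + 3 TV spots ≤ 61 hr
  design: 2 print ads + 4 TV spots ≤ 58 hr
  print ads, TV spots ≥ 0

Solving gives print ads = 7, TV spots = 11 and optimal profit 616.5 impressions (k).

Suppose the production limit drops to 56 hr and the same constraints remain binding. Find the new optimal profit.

Check each constraint at x*: production 61/61 (tight); design 58/58 (tight).
The binding rows give the dual system: 4·y_production + 2·y_design = 26 and 3·y_production + 4·y_design = 39.5.
This yields shadow prices y_production = 2.5, y_design = 8.
Δz = y_production·Δb = 2.5 × (-5) = -12.5, so new z* = 616.5 − 12.5 = 604.

604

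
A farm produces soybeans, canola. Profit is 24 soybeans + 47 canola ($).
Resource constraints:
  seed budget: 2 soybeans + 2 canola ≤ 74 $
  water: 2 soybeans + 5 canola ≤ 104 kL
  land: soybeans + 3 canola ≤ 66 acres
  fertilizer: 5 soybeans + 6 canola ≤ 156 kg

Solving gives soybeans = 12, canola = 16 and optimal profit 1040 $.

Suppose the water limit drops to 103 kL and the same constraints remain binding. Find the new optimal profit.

1033

At the optimum: seed budget uses 56 of 74 (slack = 18); water uses 104 of 104 (binding); land uses 60 of 66 (slack = 6); fertilizer uses 156 of 156 (binding).
Slack constraints have shadow price 0 (complementary slackness).
The binding rows give the dual system: 2·y_water + 5·y_fertilizer = 24 and 5·y_water + 6·y_fertilizer = 47.
→ y_water = 7 and y_fertilizer = 2.
Δz = y_water·Δb = 7 × (-1) = -7, so new z* = 1040 − 7 = 1033.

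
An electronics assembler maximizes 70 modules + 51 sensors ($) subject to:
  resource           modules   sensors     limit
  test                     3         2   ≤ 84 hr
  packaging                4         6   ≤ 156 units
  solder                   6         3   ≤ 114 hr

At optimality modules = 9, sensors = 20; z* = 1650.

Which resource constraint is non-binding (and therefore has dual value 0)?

test: 67/84 (slack 17)
packaging: 156/156 (binding)
solder: 114/114 (binding)
By complementary slackness, a constraint with positive slack has shadow price 0 → test.

test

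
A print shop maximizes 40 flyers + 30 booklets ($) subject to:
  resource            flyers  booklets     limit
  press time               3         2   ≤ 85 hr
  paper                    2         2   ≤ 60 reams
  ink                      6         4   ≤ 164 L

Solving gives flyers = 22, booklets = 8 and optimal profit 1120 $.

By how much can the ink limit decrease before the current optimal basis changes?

Binding constraints: paper, ink. The basis is B = [[2,2],[6,4]] with det -4.
Per unit decrease in ink, x* moves by d = (-0.5, 0.5).
The basis stays optimal until flyers reaches 0; allowable decrease = 44 L.

44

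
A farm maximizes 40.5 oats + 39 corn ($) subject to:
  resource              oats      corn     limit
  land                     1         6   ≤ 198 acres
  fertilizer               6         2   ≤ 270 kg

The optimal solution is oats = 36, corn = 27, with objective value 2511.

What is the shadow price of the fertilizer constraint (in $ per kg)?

6

At the optimum: land uses 198 of 198 (binding); fertilizer uses 270 of 270 (binding).
Dual feasibility on the basic columns requires 1·y_land + 6·y_fertilizer = 40.5, 6·y_land + 2·y_fertilizer = 39.
This yields shadow prices y_land = 4.5, y_fertilizer = 6.
Shadow price of fertilizer = 6.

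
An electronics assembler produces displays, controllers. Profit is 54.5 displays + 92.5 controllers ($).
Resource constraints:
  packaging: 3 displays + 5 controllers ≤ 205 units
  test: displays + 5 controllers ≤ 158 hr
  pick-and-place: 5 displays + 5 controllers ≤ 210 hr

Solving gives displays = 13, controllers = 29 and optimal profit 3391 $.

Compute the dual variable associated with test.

Binding: test and pick-and-place. Non-binding: packaging (21 unused).
By complementary slackness, y = 0 for the non-binding constraint.
From A_Bᵀ y = c: 1·y_test + 5·y_pick-and-place = 54.5; 5·y_test + 5·y_pick-and-place = 92.5.
This yields shadow prices y_test = 9.5, y_pick-and-place = 9.
Shadow price of test = 9.5.

9.5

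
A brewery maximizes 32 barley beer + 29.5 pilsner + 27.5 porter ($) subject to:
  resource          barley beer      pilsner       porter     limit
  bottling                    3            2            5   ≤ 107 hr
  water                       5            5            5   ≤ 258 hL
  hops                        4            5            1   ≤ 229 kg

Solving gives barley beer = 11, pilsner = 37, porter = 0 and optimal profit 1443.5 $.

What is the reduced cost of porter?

-6

Binding: bottling and hops. Non-binding: water (18 unused).
By complementary slackness, y = 0 for the non-binding constraint.
The binding rows give the dual system: 3·y_bottling + 4·y_hops = 32 and 2·y_bottling + 5·y_hops = 29.5.
→ y_bottling = 6 and y_hops = 3.5.
Reduced cost of porter: c₃ − yᵀa₃ = 27.5 − (6·5 + 3.5·1) = 27.5 − 33.5 = -6.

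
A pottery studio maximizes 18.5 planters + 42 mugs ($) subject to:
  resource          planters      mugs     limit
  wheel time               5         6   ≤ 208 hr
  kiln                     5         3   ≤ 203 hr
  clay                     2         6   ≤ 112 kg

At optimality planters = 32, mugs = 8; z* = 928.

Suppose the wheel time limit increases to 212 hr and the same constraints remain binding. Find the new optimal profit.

934

Binding: wheel time and clay. Non-binding: kiln (19 unused).
Since kiln is not tight, its dual is 0.
The binding rows give the dual system: 5·y_wheel time + 2·y_clay = 18.5 and 6·y_wheel time + 6·y_clay = 42.
This yields shadow prices y_wheel time = 1.5, y_clay = 5.5.
Δz = y_wheel time·Δb = 1.5 × (4) = 6, so new z* = 928 + 6 = 934.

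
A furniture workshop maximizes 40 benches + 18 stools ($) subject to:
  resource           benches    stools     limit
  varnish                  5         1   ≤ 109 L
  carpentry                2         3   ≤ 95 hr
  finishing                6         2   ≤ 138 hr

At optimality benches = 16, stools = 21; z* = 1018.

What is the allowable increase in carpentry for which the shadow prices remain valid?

Binding constraints: carpentry, finishing. The basis is B = [[2,3],[6,2]] with det -14.
Per unit increase in carpentry, x* moves by d = (-0.1429, 0.4286).
The basis stays optimal until benches reaches 0; allowable increase = 112 hr.

112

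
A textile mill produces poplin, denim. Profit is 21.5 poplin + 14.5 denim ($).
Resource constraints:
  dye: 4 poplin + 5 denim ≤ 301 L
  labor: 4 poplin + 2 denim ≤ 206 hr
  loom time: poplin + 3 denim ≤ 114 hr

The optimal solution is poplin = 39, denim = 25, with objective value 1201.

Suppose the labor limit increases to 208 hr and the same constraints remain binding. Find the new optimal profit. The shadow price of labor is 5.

1211

Δb = 2, so new z* = 1201 + (5)·(2) = 1201 + 10 = 1211.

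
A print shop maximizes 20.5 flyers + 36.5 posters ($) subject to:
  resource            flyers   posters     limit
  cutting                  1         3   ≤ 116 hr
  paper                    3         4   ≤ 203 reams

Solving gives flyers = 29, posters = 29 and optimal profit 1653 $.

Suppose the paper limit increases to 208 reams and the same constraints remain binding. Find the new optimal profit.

Check each constraint at x*: cutting 116/116 (tight); paper 203/203 (tight).
Dual feasibility on the basic columns requires 1·y_cutting + 3·y_paper = 20.5, 3·y_cutting + 4·y_paper = 36.5.
→ y_cutting = 5.5 and y_paper = 5.
Δz = y_paper·Δb = 5 × (5) = 25, so new z* = 1653 + 25 = 1678.

1678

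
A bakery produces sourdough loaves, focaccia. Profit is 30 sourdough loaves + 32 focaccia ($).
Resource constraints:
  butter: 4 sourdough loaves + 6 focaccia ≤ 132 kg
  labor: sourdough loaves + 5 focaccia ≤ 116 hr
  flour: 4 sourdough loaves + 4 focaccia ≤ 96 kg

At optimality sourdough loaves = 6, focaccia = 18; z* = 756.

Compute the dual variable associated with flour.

6.5

Check each constraint at x*: butter 132/132 (tight); labor 96/116 (slack 20); flour 96/96 (tight).
Slack constraints have shadow price 0 (complementary slackness).
Dual feasibility on the basic columns requires 4·y_butter + 4·y_flour = 30, 6·y_butter + 4·y_flour = 32.
→ y_butter = 1 and y_flour = 6.5.
Shadow price of flour = 6.5.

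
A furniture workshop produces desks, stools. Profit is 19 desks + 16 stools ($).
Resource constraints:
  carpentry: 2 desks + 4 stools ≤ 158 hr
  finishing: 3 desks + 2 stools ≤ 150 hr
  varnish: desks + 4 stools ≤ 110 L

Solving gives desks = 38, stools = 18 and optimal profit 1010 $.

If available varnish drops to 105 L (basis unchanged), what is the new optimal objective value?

1005

At the optimum: carpentry uses 148 of 158 (slack = 10); finishing uses 150 of 150 (binding); varnish uses 110 of 110 (binding).
Since carpentry is not tight, its dual is 0.
From A_Bᵀ y = c: 3·y_finishing + 1·y_varnish = 19; 2·y_finishing + 4·y_varnish = 16.
→ y_finishing = 6 and y_varnish = 1.
Δz = y_varnish·Δb = 1 × (-5) = -5, so new z* = 1010 − 5 = 1005.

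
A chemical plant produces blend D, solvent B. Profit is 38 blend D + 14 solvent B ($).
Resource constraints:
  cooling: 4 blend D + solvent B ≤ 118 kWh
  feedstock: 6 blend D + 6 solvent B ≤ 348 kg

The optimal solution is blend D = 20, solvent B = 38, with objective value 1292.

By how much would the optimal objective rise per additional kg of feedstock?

Check each constraint at x*: cooling 118/118 (tight); feedstock 348/348 (tight).
The binding rows give the dual system: 4·y_cooling + 6·y_feedstock = 38 and 1·y_cooling + 6·y_feedstock = 14.
Solving: y_cooling = 8, y_feedstock = 1.
Shadow price of feedstock = 1.

1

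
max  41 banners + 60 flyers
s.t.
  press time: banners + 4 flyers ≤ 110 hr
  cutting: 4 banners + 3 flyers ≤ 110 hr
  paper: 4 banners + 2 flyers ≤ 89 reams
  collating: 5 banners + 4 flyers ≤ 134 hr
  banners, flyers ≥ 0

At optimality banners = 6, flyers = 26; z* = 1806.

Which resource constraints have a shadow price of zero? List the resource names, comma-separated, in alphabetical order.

press time: 110/110 (binding)
cutting: 102/110 (slack 8)
paper: 76/89 (slack 13)
collating: 134/134 (binding)
By complementary slackness, a constraint with positive slack has shadow price 0 → cutting, paper.

cutting, paper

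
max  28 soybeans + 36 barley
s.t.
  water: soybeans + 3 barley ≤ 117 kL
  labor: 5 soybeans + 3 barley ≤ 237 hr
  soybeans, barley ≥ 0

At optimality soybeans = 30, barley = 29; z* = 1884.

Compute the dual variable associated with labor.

At the optimum: water uses 117 of 117 (binding); labor uses 237 of 237 (binding).
The binding rows give the dual system: 1·y_water + 5·y_labor = 28 and 3·y_water + 3·y_labor = 36.
This yields shadow prices y_water = 8, y_labor = 4.
Shadow price of labor = 4.

4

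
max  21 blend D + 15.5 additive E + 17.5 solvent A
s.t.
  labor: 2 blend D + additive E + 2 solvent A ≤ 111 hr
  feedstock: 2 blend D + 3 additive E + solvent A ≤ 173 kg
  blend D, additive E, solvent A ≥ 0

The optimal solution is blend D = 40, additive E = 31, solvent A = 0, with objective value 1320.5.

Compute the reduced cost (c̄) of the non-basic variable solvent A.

At the optimum: labor uses 111 of 111 (binding); feedstock uses 173 of 173 (binding).
From A_Bᵀ y = c: 2·y_labor + 2·y_feedstock = 21; 1·y_labor + 3·y_feedstock = 15.5.
→ y_labor = 8 and y_feedstock = 2.5.
Reduced cost of solvent A: c₃ − yᵀa₃ = 17.5 − (8·2 + 2.5·1) = 17.5 − 18.5 = -1.

-1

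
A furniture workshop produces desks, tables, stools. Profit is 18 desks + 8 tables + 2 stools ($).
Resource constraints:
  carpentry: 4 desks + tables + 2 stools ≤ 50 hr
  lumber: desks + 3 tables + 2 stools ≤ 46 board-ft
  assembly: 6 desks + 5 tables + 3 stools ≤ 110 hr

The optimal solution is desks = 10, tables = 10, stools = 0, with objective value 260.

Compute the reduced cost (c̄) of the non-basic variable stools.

-7

At the optimum: carpentry uses 50 of 50 (binding); lumber uses 40 of 46 (slack = 6); assembly uses 110 of 110 (binding).
Slack constraints have shadow price 0 (complementary slackness).
Dual feasibility on the basic columns requires 4·y_carpentry + 6·y_assembly = 18, 1·y_carpentry + 5·y_assembly = 8.
→ y_carpentry = 3 and y_assembly = 1.
Reduced cost of stools: c₃ − yᵀa₃ = 2 − (3·2 + 1·3) = 2 − 9 = -7.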